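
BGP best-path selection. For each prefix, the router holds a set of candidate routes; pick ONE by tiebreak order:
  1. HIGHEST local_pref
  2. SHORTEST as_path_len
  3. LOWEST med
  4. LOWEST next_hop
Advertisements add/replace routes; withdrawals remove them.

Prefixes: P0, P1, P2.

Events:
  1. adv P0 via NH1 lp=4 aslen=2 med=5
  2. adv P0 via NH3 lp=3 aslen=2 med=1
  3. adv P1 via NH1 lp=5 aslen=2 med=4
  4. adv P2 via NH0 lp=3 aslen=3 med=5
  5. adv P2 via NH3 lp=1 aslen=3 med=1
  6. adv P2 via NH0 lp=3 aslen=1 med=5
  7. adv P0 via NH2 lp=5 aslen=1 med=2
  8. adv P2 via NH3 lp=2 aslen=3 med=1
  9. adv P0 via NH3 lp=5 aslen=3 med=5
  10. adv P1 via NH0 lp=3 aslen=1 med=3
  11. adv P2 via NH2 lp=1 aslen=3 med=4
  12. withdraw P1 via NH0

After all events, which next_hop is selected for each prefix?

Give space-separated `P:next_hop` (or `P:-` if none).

Op 1: best P0=NH1 P1=- P2=-
Op 2: best P0=NH1 P1=- P2=-
Op 3: best P0=NH1 P1=NH1 P2=-
Op 4: best P0=NH1 P1=NH1 P2=NH0
Op 5: best P0=NH1 P1=NH1 P2=NH0
Op 6: best P0=NH1 P1=NH1 P2=NH0
Op 7: best P0=NH2 P1=NH1 P2=NH0
Op 8: best P0=NH2 P1=NH1 P2=NH0
Op 9: best P0=NH2 P1=NH1 P2=NH0
Op 10: best P0=NH2 P1=NH1 P2=NH0
Op 11: best P0=NH2 P1=NH1 P2=NH0
Op 12: best P0=NH2 P1=NH1 P2=NH0

Answer: P0:NH2 P1:NH1 P2:NH0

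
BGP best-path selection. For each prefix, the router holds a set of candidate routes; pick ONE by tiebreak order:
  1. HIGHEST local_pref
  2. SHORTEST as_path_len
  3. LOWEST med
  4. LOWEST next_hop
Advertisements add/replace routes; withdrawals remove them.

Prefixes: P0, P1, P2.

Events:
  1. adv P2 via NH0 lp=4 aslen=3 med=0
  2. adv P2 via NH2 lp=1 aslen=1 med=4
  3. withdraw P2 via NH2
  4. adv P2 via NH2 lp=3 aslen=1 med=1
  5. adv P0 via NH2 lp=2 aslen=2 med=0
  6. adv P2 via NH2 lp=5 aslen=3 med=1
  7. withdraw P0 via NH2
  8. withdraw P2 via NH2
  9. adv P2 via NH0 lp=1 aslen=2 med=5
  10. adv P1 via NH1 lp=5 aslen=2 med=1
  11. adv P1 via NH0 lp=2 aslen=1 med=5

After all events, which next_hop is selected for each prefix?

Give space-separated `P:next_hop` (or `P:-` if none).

Op 1: best P0=- P1=- P2=NH0
Op 2: best P0=- P1=- P2=NH0
Op 3: best P0=- P1=- P2=NH0
Op 4: best P0=- P1=- P2=NH0
Op 5: best P0=NH2 P1=- P2=NH0
Op 6: best P0=NH2 P1=- P2=NH2
Op 7: best P0=- P1=- P2=NH2
Op 8: best P0=- P1=- P2=NH0
Op 9: best P0=- P1=- P2=NH0
Op 10: best P0=- P1=NH1 P2=NH0
Op 11: best P0=- P1=NH1 P2=NH0

Answer: P0:- P1:NH1 P2:NH0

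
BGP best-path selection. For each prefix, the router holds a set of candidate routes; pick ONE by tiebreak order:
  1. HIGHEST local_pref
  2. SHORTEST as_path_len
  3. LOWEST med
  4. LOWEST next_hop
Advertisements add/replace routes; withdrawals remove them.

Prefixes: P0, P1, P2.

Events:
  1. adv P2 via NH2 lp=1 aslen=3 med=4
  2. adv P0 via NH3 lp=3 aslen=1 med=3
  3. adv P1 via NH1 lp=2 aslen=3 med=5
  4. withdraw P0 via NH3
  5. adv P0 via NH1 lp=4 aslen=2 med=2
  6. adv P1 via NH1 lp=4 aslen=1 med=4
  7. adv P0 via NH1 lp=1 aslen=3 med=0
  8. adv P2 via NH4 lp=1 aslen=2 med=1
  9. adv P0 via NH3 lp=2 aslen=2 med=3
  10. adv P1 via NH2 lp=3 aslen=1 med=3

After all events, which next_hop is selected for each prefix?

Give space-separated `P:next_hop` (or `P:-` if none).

Op 1: best P0=- P1=- P2=NH2
Op 2: best P0=NH3 P1=- P2=NH2
Op 3: best P0=NH3 P1=NH1 P2=NH2
Op 4: best P0=- P1=NH1 P2=NH2
Op 5: best P0=NH1 P1=NH1 P2=NH2
Op 6: best P0=NH1 P1=NH1 P2=NH2
Op 7: best P0=NH1 P1=NH1 P2=NH2
Op 8: best P0=NH1 P1=NH1 P2=NH4
Op 9: best P0=NH3 P1=NH1 P2=NH4
Op 10: best P0=NH3 P1=NH1 P2=NH4

Answer: P0:NH3 P1:NH1 P2:NH4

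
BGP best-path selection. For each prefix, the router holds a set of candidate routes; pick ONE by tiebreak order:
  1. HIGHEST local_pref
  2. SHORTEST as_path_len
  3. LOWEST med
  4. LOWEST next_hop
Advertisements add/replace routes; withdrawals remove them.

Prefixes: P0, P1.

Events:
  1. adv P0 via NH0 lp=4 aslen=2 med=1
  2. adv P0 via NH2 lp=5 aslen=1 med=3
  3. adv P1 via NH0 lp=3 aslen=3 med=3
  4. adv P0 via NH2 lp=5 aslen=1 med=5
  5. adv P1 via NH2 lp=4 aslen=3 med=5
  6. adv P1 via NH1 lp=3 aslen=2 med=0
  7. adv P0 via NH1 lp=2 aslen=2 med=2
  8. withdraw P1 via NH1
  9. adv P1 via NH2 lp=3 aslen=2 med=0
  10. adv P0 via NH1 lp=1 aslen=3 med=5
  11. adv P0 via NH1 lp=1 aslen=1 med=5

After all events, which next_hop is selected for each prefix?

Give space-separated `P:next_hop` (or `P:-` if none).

Answer: P0:NH2 P1:NH2

Derivation:
Op 1: best P0=NH0 P1=-
Op 2: best P0=NH2 P1=-
Op 3: best P0=NH2 P1=NH0
Op 4: best P0=NH2 P1=NH0
Op 5: best P0=NH2 P1=NH2
Op 6: best P0=NH2 P1=NH2
Op 7: best P0=NH2 P1=NH2
Op 8: best P0=NH2 P1=NH2
Op 9: best P0=NH2 P1=NH2
Op 10: best P0=NH2 P1=NH2
Op 11: best P0=NH2 P1=NH2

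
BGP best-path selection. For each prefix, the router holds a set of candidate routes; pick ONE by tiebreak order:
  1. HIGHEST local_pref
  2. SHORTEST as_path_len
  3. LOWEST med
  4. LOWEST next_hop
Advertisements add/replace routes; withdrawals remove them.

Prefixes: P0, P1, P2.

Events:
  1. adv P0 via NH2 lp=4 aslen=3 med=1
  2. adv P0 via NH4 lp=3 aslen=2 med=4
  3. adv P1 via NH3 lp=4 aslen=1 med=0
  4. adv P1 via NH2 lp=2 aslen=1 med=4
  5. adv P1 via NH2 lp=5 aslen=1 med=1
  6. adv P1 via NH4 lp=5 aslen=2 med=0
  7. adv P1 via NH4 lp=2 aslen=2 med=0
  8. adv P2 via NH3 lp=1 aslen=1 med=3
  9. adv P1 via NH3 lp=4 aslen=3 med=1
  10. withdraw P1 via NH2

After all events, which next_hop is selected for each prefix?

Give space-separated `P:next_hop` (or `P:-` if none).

Answer: P0:NH2 P1:NH3 P2:NH3

Derivation:
Op 1: best P0=NH2 P1=- P2=-
Op 2: best P0=NH2 P1=- P2=-
Op 3: best P0=NH2 P1=NH3 P2=-
Op 4: best P0=NH2 P1=NH3 P2=-
Op 5: best P0=NH2 P1=NH2 P2=-
Op 6: best P0=NH2 P1=NH2 P2=-
Op 7: best P0=NH2 P1=NH2 P2=-
Op 8: best P0=NH2 P1=NH2 P2=NH3
Op 9: best P0=NH2 P1=NH2 P2=NH3
Op 10: best P0=NH2 P1=NH3 P2=NH3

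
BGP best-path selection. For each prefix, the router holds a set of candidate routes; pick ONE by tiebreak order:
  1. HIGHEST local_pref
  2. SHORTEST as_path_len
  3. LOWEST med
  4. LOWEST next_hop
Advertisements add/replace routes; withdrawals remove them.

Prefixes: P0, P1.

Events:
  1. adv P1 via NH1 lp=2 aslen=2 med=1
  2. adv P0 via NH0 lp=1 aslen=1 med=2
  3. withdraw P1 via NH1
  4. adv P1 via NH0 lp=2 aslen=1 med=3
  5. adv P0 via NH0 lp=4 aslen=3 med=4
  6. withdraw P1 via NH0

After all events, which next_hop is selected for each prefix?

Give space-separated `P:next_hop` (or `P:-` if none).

Answer: P0:NH0 P1:-

Derivation:
Op 1: best P0=- P1=NH1
Op 2: best P0=NH0 P1=NH1
Op 3: best P0=NH0 P1=-
Op 4: best P0=NH0 P1=NH0
Op 5: best P0=NH0 P1=NH0
Op 6: best P0=NH0 P1=-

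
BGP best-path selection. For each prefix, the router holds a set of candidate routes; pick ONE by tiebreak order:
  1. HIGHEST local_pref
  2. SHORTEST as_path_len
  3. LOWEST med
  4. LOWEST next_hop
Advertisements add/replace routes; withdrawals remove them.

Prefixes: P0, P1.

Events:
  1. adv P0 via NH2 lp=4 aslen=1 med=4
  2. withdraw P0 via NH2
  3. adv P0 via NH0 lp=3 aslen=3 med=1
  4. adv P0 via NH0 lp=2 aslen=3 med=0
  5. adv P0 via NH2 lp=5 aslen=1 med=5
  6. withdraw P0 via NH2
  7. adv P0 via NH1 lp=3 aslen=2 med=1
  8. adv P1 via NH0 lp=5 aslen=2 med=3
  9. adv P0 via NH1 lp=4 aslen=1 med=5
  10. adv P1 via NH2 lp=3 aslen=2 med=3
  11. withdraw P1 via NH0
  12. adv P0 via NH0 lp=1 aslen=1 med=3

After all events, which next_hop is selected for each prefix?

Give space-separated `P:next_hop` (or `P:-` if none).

Answer: P0:NH1 P1:NH2

Derivation:
Op 1: best P0=NH2 P1=-
Op 2: best P0=- P1=-
Op 3: best P0=NH0 P1=-
Op 4: best P0=NH0 P1=-
Op 5: best P0=NH2 P1=-
Op 6: best P0=NH0 P1=-
Op 7: best P0=NH1 P1=-
Op 8: best P0=NH1 P1=NH0
Op 9: best P0=NH1 P1=NH0
Op 10: best P0=NH1 P1=NH0
Op 11: best P0=NH1 P1=NH2
Op 12: best P0=NH1 P1=NH2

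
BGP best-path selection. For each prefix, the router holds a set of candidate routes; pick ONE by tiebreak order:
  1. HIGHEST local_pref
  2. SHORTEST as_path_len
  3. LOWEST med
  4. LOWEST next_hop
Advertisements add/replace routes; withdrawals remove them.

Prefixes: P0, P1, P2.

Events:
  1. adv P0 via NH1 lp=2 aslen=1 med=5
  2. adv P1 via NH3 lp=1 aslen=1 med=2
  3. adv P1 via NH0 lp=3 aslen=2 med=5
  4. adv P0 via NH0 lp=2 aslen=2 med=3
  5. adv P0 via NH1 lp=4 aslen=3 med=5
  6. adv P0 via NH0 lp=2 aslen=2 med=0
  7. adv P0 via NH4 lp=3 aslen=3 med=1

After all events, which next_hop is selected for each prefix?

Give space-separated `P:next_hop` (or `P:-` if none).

Answer: P0:NH1 P1:NH0 P2:-

Derivation:
Op 1: best P0=NH1 P1=- P2=-
Op 2: best P0=NH1 P1=NH3 P2=-
Op 3: best P0=NH1 P1=NH0 P2=-
Op 4: best P0=NH1 P1=NH0 P2=-
Op 5: best P0=NH1 P1=NH0 P2=-
Op 6: best P0=NH1 P1=NH0 P2=-
Op 7: best P0=NH1 P1=NH0 P2=-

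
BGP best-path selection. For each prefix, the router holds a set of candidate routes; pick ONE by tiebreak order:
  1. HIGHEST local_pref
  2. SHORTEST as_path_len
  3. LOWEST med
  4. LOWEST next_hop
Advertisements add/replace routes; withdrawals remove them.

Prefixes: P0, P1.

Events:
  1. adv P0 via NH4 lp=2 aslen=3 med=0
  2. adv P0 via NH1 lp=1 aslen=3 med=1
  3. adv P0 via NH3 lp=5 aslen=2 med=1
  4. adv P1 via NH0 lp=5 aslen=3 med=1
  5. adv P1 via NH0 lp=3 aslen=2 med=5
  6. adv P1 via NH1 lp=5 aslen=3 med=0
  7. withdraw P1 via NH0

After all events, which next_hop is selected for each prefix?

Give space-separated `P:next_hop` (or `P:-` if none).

Op 1: best P0=NH4 P1=-
Op 2: best P0=NH4 P1=-
Op 3: best P0=NH3 P1=-
Op 4: best P0=NH3 P1=NH0
Op 5: best P0=NH3 P1=NH0
Op 6: best P0=NH3 P1=NH1
Op 7: best P0=NH3 P1=NH1

Answer: P0:NH3 P1:NH1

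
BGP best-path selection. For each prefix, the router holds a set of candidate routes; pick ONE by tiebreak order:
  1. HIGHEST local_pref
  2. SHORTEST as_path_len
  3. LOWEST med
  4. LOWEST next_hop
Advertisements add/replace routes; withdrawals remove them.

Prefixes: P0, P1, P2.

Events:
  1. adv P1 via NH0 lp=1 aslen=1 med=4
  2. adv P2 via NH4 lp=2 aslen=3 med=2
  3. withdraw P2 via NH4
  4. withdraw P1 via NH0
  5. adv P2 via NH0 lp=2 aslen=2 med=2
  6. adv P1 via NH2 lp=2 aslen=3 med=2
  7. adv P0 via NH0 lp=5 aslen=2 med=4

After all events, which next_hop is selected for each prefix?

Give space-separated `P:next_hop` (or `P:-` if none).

Answer: P0:NH0 P1:NH2 P2:NH0

Derivation:
Op 1: best P0=- P1=NH0 P2=-
Op 2: best P0=- P1=NH0 P2=NH4
Op 3: best P0=- P1=NH0 P2=-
Op 4: best P0=- P1=- P2=-
Op 5: best P0=- P1=- P2=NH0
Op 6: best P0=- P1=NH2 P2=NH0
Op 7: best P0=NH0 P1=NH2 P2=NH0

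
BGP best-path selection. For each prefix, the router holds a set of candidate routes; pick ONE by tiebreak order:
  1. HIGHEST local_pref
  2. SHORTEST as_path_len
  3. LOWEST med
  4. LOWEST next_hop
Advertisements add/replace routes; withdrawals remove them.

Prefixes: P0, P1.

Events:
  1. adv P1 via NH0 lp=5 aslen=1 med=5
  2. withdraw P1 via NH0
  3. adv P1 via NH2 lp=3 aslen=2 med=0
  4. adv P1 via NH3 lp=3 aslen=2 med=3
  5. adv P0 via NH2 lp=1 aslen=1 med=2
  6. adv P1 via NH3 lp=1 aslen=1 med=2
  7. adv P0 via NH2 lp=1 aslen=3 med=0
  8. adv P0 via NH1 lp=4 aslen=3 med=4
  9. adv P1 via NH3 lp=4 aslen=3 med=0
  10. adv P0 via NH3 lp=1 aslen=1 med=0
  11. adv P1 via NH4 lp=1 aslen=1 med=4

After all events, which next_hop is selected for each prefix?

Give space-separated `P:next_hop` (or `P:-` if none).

Op 1: best P0=- P1=NH0
Op 2: best P0=- P1=-
Op 3: best P0=- P1=NH2
Op 4: best P0=- P1=NH2
Op 5: best P0=NH2 P1=NH2
Op 6: best P0=NH2 P1=NH2
Op 7: best P0=NH2 P1=NH2
Op 8: best P0=NH1 P1=NH2
Op 9: best P0=NH1 P1=NH3
Op 10: best P0=NH1 P1=NH3
Op 11: best P0=NH1 P1=NH3

Answer: P0:NH1 P1:NH3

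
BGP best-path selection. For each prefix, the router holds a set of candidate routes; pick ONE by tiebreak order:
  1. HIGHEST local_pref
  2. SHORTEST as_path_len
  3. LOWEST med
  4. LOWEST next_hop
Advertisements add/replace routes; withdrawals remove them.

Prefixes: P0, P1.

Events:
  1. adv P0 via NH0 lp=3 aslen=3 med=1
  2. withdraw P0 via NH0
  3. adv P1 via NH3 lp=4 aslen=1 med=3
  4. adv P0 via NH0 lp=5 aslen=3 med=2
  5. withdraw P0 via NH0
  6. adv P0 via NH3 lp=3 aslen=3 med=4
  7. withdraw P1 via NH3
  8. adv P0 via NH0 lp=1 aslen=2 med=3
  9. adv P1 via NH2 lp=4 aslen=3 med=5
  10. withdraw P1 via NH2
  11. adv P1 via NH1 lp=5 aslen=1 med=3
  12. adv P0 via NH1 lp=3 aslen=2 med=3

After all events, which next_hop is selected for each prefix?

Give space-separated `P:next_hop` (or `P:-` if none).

Answer: P0:NH1 P1:NH1

Derivation:
Op 1: best P0=NH0 P1=-
Op 2: best P0=- P1=-
Op 3: best P0=- P1=NH3
Op 4: best P0=NH0 P1=NH3
Op 5: best P0=- P1=NH3
Op 6: best P0=NH3 P1=NH3
Op 7: best P0=NH3 P1=-
Op 8: best P0=NH3 P1=-
Op 9: best P0=NH3 P1=NH2
Op 10: best P0=NH3 P1=-
Op 11: best P0=NH3 P1=NH1
Op 12: best P0=NH1 P1=NH1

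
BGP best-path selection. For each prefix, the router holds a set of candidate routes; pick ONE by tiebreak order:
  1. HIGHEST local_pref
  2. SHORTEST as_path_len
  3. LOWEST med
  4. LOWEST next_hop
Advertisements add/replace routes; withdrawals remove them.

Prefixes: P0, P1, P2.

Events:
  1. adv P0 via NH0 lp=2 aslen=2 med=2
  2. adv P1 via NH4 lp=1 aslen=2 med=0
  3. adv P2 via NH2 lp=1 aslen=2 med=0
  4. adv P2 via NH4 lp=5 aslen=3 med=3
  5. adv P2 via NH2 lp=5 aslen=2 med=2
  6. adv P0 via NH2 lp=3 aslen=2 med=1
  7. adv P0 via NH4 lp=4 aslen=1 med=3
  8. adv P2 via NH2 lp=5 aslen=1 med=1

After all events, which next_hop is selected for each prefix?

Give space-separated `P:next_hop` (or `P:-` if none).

Op 1: best P0=NH0 P1=- P2=-
Op 2: best P0=NH0 P1=NH4 P2=-
Op 3: best P0=NH0 P1=NH4 P2=NH2
Op 4: best P0=NH0 P1=NH4 P2=NH4
Op 5: best P0=NH0 P1=NH4 P2=NH2
Op 6: best P0=NH2 P1=NH4 P2=NH2
Op 7: best P0=NH4 P1=NH4 P2=NH2
Op 8: best P0=NH4 P1=NH4 P2=NH2

Answer: P0:NH4 P1:NH4 P2:NH2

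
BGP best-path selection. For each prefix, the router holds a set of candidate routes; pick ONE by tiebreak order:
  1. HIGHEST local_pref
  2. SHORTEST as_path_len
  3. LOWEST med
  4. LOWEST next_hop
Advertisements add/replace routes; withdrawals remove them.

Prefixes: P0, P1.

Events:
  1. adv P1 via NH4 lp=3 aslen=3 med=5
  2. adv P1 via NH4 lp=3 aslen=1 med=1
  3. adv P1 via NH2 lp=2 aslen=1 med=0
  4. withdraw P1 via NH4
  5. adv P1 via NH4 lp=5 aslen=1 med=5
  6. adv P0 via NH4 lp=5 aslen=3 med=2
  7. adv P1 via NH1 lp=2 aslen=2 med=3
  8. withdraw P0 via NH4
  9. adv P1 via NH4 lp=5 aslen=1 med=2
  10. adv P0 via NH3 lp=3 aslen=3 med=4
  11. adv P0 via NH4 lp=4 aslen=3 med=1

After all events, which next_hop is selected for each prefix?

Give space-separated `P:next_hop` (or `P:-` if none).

Answer: P0:NH4 P1:NH4

Derivation:
Op 1: best P0=- P1=NH4
Op 2: best P0=- P1=NH4
Op 3: best P0=- P1=NH4
Op 4: best P0=- P1=NH2
Op 5: best P0=- P1=NH4
Op 6: best P0=NH4 P1=NH4
Op 7: best P0=NH4 P1=NH4
Op 8: best P0=- P1=NH4
Op 9: best P0=- P1=NH4
Op 10: best P0=NH3 P1=NH4
Op 11: best P0=NH4 P1=NH4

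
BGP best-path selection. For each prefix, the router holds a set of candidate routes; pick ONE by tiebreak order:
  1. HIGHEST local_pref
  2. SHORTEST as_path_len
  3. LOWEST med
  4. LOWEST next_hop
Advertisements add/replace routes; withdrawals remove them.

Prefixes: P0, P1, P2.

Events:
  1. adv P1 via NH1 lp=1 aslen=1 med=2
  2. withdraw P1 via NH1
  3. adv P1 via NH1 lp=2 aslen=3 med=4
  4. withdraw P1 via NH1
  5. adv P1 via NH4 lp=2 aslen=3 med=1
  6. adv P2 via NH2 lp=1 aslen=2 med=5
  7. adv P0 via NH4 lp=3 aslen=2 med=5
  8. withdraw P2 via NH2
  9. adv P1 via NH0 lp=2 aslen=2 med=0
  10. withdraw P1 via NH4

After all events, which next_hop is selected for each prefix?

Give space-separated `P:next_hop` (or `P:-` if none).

Op 1: best P0=- P1=NH1 P2=-
Op 2: best P0=- P1=- P2=-
Op 3: best P0=- P1=NH1 P2=-
Op 4: best P0=- P1=- P2=-
Op 5: best P0=- P1=NH4 P2=-
Op 6: best P0=- P1=NH4 P2=NH2
Op 7: best P0=NH4 P1=NH4 P2=NH2
Op 8: best P0=NH4 P1=NH4 P2=-
Op 9: best P0=NH4 P1=NH0 P2=-
Op 10: best P0=NH4 P1=NH0 P2=-

Answer: P0:NH4 P1:NH0 P2:-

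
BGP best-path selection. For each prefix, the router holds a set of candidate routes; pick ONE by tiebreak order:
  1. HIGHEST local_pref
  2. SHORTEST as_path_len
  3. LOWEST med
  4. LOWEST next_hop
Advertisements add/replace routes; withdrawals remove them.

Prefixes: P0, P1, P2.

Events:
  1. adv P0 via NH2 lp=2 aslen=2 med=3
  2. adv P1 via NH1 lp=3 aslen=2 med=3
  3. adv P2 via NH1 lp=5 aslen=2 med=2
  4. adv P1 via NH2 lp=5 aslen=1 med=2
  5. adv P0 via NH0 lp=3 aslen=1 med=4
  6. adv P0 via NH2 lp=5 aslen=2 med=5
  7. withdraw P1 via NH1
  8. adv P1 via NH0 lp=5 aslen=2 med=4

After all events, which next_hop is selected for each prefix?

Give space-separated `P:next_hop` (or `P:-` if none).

Op 1: best P0=NH2 P1=- P2=-
Op 2: best P0=NH2 P1=NH1 P2=-
Op 3: best P0=NH2 P1=NH1 P2=NH1
Op 4: best P0=NH2 P1=NH2 P2=NH1
Op 5: best P0=NH0 P1=NH2 P2=NH1
Op 6: best P0=NH2 P1=NH2 P2=NH1
Op 7: best P0=NH2 P1=NH2 P2=NH1
Op 8: best P0=NH2 P1=NH2 P2=NH1

Answer: P0:NH2 P1:NH2 P2:NH1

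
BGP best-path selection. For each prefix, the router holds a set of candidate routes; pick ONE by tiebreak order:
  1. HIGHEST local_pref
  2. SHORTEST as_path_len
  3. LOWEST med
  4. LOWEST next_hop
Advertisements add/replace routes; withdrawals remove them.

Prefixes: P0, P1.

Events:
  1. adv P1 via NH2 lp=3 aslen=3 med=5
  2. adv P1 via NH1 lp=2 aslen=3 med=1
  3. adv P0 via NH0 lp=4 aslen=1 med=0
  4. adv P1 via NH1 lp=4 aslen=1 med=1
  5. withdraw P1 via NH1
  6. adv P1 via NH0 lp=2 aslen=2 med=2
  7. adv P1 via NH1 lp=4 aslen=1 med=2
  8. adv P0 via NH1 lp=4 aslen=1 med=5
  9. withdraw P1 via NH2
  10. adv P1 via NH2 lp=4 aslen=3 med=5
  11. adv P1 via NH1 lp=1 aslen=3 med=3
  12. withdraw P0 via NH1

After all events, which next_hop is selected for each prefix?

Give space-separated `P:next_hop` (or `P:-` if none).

Op 1: best P0=- P1=NH2
Op 2: best P0=- P1=NH2
Op 3: best P0=NH0 P1=NH2
Op 4: best P0=NH0 P1=NH1
Op 5: best P0=NH0 P1=NH2
Op 6: best P0=NH0 P1=NH2
Op 7: best P0=NH0 P1=NH1
Op 8: best P0=NH0 P1=NH1
Op 9: best P0=NH0 P1=NH1
Op 10: best P0=NH0 P1=NH1
Op 11: best P0=NH0 P1=NH2
Op 12: best P0=NH0 P1=NH2

Answer: P0:NH0 P1:NH2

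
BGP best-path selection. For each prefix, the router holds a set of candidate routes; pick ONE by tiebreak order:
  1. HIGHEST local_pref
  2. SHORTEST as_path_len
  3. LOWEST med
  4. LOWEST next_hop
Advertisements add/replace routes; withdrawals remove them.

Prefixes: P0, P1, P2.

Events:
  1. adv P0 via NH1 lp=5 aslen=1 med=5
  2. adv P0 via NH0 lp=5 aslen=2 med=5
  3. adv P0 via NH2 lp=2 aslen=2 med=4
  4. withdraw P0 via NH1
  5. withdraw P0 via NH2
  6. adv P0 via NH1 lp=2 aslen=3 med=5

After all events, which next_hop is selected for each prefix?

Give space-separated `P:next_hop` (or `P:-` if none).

Op 1: best P0=NH1 P1=- P2=-
Op 2: best P0=NH1 P1=- P2=-
Op 3: best P0=NH1 P1=- P2=-
Op 4: best P0=NH0 P1=- P2=-
Op 5: best P0=NH0 P1=- P2=-
Op 6: best P0=NH0 P1=- P2=-

Answer: P0:NH0 P1:- P2:-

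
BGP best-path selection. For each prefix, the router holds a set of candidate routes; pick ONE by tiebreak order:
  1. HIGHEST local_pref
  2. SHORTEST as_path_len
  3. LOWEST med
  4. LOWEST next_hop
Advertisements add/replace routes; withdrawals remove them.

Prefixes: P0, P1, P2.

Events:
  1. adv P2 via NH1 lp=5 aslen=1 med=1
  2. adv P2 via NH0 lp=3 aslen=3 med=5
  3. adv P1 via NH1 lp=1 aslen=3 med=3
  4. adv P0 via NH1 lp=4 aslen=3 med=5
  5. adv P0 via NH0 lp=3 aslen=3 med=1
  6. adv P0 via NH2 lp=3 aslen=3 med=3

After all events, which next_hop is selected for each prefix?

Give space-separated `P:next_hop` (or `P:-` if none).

Op 1: best P0=- P1=- P2=NH1
Op 2: best P0=- P1=- P2=NH1
Op 3: best P0=- P1=NH1 P2=NH1
Op 4: best P0=NH1 P1=NH1 P2=NH1
Op 5: best P0=NH1 P1=NH1 P2=NH1
Op 6: best P0=NH1 P1=NH1 P2=NH1

Answer: P0:NH1 P1:NH1 P2:NH1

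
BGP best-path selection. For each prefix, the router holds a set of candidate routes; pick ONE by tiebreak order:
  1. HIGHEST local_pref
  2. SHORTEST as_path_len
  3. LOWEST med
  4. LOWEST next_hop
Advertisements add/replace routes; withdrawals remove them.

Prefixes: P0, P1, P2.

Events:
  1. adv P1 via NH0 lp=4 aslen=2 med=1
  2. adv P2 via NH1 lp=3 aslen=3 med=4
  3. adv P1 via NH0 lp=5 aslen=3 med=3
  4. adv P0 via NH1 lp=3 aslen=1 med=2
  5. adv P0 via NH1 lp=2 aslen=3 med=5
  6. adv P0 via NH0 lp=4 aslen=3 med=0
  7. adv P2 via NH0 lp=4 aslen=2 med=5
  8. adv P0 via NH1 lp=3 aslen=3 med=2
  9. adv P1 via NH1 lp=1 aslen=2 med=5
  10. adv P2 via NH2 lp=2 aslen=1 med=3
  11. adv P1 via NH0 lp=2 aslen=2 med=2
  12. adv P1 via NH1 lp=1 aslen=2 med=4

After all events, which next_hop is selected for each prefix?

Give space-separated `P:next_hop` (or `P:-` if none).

Answer: P0:NH0 P1:NH0 P2:NH0

Derivation:
Op 1: best P0=- P1=NH0 P2=-
Op 2: best P0=- P1=NH0 P2=NH1
Op 3: best P0=- P1=NH0 P2=NH1
Op 4: best P0=NH1 P1=NH0 P2=NH1
Op 5: best P0=NH1 P1=NH0 P2=NH1
Op 6: best P0=NH0 P1=NH0 P2=NH1
Op 7: best P0=NH0 P1=NH0 P2=NH0
Op 8: best P0=NH0 P1=NH0 P2=NH0
Op 9: best P0=NH0 P1=NH0 P2=NH0
Op 10: best P0=NH0 P1=NH0 P2=NH0
Op 11: best P0=NH0 P1=NH0 P2=NH0
Op 12: best P0=NH0 P1=NH0 P2=NH0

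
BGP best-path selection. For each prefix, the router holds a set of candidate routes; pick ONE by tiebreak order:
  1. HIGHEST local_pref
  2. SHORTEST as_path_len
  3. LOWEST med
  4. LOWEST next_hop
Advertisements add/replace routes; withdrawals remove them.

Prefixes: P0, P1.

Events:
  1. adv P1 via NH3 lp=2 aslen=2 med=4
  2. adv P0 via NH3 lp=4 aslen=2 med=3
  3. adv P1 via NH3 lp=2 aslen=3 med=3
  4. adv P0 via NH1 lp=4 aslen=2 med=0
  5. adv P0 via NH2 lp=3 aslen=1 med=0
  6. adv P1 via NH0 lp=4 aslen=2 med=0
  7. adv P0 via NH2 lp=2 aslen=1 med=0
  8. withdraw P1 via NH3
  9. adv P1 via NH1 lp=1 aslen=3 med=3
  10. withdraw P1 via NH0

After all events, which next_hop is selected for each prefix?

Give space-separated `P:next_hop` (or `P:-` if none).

Answer: P0:NH1 P1:NH1

Derivation:
Op 1: best P0=- P1=NH3
Op 2: best P0=NH3 P1=NH3
Op 3: best P0=NH3 P1=NH3
Op 4: best P0=NH1 P1=NH3
Op 5: best P0=NH1 P1=NH3
Op 6: best P0=NH1 P1=NH0
Op 7: best P0=NH1 P1=NH0
Op 8: best P0=NH1 P1=NH0
Op 9: best P0=NH1 P1=NH0
Op 10: best P0=NH1 P1=NH1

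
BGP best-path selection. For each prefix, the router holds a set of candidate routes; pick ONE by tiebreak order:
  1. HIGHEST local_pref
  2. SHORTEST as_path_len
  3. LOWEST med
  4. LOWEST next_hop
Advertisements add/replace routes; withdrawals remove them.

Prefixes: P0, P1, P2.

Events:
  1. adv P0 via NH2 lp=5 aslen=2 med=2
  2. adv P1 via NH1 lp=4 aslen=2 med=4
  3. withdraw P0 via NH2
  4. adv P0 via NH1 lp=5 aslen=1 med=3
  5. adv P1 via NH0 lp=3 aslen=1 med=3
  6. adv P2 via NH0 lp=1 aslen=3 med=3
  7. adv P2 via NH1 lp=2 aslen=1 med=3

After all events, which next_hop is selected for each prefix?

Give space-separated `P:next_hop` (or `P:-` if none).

Op 1: best P0=NH2 P1=- P2=-
Op 2: best P0=NH2 P1=NH1 P2=-
Op 3: best P0=- P1=NH1 P2=-
Op 4: best P0=NH1 P1=NH1 P2=-
Op 5: best P0=NH1 P1=NH1 P2=-
Op 6: best P0=NH1 P1=NH1 P2=NH0
Op 7: best P0=NH1 P1=NH1 P2=NH1

Answer: P0:NH1 P1:NH1 P2:NH1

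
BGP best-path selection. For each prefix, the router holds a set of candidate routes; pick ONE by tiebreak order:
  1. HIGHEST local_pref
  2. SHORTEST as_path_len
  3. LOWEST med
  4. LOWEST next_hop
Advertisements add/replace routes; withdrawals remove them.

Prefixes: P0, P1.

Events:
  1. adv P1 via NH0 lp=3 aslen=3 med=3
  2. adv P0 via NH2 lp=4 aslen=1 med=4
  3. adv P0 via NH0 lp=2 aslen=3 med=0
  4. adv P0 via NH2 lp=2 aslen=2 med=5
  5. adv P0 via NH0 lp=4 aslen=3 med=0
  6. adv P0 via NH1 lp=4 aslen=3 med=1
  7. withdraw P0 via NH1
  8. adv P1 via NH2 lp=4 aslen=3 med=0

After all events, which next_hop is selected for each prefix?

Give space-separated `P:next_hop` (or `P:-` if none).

Answer: P0:NH0 P1:NH2

Derivation:
Op 1: best P0=- P1=NH0
Op 2: best P0=NH2 P1=NH0
Op 3: best P0=NH2 P1=NH0
Op 4: best P0=NH2 P1=NH0
Op 5: best P0=NH0 P1=NH0
Op 6: best P0=NH0 P1=NH0
Op 7: best P0=NH0 P1=NH0
Op 8: best P0=NH0 P1=NH2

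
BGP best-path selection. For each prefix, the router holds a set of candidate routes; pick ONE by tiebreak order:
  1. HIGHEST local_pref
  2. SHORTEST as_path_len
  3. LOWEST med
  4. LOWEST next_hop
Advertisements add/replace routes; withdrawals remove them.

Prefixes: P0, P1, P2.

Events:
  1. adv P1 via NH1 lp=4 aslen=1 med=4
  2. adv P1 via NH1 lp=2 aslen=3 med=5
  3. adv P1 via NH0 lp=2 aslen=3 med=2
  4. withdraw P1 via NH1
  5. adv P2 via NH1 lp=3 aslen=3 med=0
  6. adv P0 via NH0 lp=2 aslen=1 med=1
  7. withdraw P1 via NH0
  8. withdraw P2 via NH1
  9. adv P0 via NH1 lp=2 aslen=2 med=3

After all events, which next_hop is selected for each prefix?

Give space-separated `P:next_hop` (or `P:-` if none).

Op 1: best P0=- P1=NH1 P2=-
Op 2: best P0=- P1=NH1 P2=-
Op 3: best P0=- P1=NH0 P2=-
Op 4: best P0=- P1=NH0 P2=-
Op 5: best P0=- P1=NH0 P2=NH1
Op 6: best P0=NH0 P1=NH0 P2=NH1
Op 7: best P0=NH0 P1=- P2=NH1
Op 8: best P0=NH0 P1=- P2=-
Op 9: best P0=NH0 P1=- P2=-

Answer: P0:NH0 P1:- P2:-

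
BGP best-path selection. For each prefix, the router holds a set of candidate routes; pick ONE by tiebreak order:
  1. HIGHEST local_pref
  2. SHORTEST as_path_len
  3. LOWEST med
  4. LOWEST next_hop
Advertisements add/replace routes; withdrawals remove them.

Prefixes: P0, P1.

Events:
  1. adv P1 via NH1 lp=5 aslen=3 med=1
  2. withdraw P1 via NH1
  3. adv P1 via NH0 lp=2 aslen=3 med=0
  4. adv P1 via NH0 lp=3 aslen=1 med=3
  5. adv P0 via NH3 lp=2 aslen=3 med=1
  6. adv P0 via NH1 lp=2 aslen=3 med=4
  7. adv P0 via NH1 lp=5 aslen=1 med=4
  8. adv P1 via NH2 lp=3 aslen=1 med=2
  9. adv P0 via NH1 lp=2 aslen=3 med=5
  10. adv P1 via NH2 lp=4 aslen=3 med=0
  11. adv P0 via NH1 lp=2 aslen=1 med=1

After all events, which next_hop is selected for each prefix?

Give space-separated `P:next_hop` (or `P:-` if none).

Answer: P0:NH1 P1:NH2

Derivation:
Op 1: best P0=- P1=NH1
Op 2: best P0=- P1=-
Op 3: best P0=- P1=NH0
Op 4: best P0=- P1=NH0
Op 5: best P0=NH3 P1=NH0
Op 6: best P0=NH3 P1=NH0
Op 7: best P0=NH1 P1=NH0
Op 8: best P0=NH1 P1=NH2
Op 9: best P0=NH3 P1=NH2
Op 10: best P0=NH3 P1=NH2
Op 11: best P0=NH1 P1=NH2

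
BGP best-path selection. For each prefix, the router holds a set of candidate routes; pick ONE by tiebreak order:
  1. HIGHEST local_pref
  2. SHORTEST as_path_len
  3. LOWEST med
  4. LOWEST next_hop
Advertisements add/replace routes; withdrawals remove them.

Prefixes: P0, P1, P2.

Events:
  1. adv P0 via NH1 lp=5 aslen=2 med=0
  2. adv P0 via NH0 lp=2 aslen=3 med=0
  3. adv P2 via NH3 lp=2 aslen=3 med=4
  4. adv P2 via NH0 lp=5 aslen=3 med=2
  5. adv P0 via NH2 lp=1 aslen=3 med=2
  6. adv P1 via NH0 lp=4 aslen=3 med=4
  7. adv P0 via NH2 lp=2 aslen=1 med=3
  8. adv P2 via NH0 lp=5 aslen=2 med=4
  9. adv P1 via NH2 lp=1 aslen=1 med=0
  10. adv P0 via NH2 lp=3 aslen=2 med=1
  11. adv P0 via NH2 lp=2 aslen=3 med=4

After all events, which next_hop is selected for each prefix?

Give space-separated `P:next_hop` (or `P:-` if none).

Answer: P0:NH1 P1:NH0 P2:NH0

Derivation:
Op 1: best P0=NH1 P1=- P2=-
Op 2: best P0=NH1 P1=- P2=-
Op 3: best P0=NH1 P1=- P2=NH3
Op 4: best P0=NH1 P1=- P2=NH0
Op 5: best P0=NH1 P1=- P2=NH0
Op 6: best P0=NH1 P1=NH0 P2=NH0
Op 7: best P0=NH1 P1=NH0 P2=NH0
Op 8: best P0=NH1 P1=NH0 P2=NH0
Op 9: best P0=NH1 P1=NH0 P2=NH0
Op 10: best P0=NH1 P1=NH0 P2=NH0
Op 11: best P0=NH1 P1=NH0 P2=NH0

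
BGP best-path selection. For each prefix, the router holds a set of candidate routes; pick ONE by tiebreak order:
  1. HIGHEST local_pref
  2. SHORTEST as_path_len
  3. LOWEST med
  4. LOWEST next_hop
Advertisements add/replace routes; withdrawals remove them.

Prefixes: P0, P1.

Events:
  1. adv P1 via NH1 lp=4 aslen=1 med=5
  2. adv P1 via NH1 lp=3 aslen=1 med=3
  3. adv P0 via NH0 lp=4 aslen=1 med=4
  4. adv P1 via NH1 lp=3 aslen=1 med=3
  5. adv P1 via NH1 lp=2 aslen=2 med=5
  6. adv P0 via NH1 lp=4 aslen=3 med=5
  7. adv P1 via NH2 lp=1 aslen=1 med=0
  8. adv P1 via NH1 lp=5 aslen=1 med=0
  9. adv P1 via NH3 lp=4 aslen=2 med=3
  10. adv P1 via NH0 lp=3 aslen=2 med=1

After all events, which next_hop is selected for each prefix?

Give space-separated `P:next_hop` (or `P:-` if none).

Answer: P0:NH0 P1:NH1

Derivation:
Op 1: best P0=- P1=NH1
Op 2: best P0=- P1=NH1
Op 3: best P0=NH0 P1=NH1
Op 4: best P0=NH0 P1=NH1
Op 5: best P0=NH0 P1=NH1
Op 6: best P0=NH0 P1=NH1
Op 7: best P0=NH0 P1=NH1
Op 8: best P0=NH0 P1=NH1
Op 9: best P0=NH0 P1=NH1
Op 10: best P0=NH0 P1=NH1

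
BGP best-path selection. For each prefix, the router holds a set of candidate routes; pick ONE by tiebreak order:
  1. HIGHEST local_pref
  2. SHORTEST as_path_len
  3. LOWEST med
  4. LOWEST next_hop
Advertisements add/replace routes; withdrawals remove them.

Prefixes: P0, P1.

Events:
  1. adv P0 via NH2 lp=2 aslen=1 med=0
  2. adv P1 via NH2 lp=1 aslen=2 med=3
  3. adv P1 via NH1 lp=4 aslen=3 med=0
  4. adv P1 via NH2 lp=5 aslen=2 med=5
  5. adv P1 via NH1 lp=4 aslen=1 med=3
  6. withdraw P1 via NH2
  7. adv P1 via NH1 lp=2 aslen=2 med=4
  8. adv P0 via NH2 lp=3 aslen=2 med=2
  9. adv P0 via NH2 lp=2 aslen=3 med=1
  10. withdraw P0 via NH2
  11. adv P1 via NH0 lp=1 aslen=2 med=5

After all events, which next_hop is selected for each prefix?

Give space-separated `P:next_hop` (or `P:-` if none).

Answer: P0:- P1:NH1

Derivation:
Op 1: best P0=NH2 P1=-
Op 2: best P0=NH2 P1=NH2
Op 3: best P0=NH2 P1=NH1
Op 4: best P0=NH2 P1=NH2
Op 5: best P0=NH2 P1=NH2
Op 6: best P0=NH2 P1=NH1
Op 7: best P0=NH2 P1=NH1
Op 8: best P0=NH2 P1=NH1
Op 9: best P0=NH2 P1=NH1
Op 10: best P0=- P1=NH1
Op 11: best P0=- P1=NH1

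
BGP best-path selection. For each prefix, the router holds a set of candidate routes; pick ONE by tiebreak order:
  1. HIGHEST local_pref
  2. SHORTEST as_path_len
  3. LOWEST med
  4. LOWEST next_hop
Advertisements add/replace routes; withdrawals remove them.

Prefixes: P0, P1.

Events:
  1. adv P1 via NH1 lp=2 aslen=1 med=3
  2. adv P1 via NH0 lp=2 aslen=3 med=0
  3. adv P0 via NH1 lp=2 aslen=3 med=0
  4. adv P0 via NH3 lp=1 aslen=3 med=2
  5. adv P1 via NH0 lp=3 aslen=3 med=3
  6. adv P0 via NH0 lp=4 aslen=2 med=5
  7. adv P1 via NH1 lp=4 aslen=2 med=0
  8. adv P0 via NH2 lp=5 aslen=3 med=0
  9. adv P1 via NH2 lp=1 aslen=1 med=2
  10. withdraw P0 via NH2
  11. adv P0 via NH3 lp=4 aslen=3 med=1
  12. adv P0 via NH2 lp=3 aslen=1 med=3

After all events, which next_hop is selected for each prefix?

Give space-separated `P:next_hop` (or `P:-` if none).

Answer: P0:NH0 P1:NH1

Derivation:
Op 1: best P0=- P1=NH1
Op 2: best P0=- P1=NH1
Op 3: best P0=NH1 P1=NH1
Op 4: best P0=NH1 P1=NH1
Op 5: best P0=NH1 P1=NH0
Op 6: best P0=NH0 P1=NH0
Op 7: best P0=NH0 P1=NH1
Op 8: best P0=NH2 P1=NH1
Op 9: best P0=NH2 P1=NH1
Op 10: best P0=NH0 P1=NH1
Op 11: best P0=NH0 P1=NH1
Op 12: best P0=NH0 P1=NH1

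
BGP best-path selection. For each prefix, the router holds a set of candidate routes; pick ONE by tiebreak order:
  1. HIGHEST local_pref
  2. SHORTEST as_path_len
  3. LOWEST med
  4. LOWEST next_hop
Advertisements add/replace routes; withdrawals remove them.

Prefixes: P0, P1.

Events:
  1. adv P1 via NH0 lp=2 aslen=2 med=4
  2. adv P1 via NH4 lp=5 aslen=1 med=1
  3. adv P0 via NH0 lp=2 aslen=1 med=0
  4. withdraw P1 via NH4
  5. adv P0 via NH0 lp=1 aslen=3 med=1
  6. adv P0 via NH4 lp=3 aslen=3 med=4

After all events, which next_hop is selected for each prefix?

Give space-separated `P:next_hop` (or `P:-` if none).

Answer: P0:NH4 P1:NH0

Derivation:
Op 1: best P0=- P1=NH0
Op 2: best P0=- P1=NH4
Op 3: best P0=NH0 P1=NH4
Op 4: best P0=NH0 P1=NH0
Op 5: best P0=NH0 P1=NH0
Op 6: best P0=NH4 P1=NH0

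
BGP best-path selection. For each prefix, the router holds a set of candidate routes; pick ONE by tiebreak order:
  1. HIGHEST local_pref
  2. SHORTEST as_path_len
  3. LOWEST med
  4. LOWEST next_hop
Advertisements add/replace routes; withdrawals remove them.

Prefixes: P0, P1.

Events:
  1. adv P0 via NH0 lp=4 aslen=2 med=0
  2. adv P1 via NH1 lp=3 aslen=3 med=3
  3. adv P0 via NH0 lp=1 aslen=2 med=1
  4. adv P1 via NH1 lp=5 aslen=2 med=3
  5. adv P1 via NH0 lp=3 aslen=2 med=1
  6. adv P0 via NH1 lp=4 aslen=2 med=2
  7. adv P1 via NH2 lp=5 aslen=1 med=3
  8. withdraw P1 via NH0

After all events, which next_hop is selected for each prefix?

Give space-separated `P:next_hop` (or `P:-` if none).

Answer: P0:NH1 P1:NH2

Derivation:
Op 1: best P0=NH0 P1=-
Op 2: best P0=NH0 P1=NH1
Op 3: best P0=NH0 P1=NH1
Op 4: best P0=NH0 P1=NH1
Op 5: best P0=NH0 P1=NH1
Op 6: best P0=NH1 P1=NH1
Op 7: best P0=NH1 P1=NH2
Op 8: best P0=NH1 P1=NH2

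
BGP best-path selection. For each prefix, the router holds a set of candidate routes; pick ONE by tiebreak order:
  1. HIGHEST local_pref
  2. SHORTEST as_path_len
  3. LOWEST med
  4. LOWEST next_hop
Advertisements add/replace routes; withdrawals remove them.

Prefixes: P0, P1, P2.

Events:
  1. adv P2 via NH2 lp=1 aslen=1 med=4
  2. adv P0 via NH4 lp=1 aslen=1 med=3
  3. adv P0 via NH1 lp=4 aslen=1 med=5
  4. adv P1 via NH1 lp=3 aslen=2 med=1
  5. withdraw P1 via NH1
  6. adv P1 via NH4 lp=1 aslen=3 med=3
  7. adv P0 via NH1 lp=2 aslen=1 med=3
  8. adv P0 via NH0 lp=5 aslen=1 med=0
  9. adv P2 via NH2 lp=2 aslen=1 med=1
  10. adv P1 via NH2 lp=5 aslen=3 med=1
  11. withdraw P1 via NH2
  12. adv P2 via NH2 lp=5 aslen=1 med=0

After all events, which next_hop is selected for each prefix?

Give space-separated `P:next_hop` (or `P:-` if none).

Answer: P0:NH0 P1:NH4 P2:NH2

Derivation:
Op 1: best P0=- P1=- P2=NH2
Op 2: best P0=NH4 P1=- P2=NH2
Op 3: best P0=NH1 P1=- P2=NH2
Op 4: best P0=NH1 P1=NH1 P2=NH2
Op 5: best P0=NH1 P1=- P2=NH2
Op 6: best P0=NH1 P1=NH4 P2=NH2
Op 7: best P0=NH1 P1=NH4 P2=NH2
Op 8: best P0=NH0 P1=NH4 P2=NH2
Op 9: best P0=NH0 P1=NH4 P2=NH2
Op 10: best P0=NH0 P1=NH2 P2=NH2
Op 11: best P0=NH0 P1=NH4 P2=NH2
Op 12: best P0=NH0 P1=NH4 P2=NH2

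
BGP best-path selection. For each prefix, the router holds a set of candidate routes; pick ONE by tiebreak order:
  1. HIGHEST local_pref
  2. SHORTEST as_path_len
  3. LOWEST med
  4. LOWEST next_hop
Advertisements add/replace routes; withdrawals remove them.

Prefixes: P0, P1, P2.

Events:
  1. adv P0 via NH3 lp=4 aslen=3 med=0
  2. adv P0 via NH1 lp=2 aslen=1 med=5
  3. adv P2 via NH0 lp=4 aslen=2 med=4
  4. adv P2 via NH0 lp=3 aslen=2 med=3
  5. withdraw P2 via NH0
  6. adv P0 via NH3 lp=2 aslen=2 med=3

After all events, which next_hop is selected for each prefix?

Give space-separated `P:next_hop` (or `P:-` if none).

Answer: P0:NH1 P1:- P2:-

Derivation:
Op 1: best P0=NH3 P1=- P2=-
Op 2: best P0=NH3 P1=- P2=-
Op 3: best P0=NH3 P1=- P2=NH0
Op 4: best P0=NH3 P1=- P2=NH0
Op 5: best P0=NH3 P1=- P2=-
Op 6: best P0=NH1 P1=- P2=-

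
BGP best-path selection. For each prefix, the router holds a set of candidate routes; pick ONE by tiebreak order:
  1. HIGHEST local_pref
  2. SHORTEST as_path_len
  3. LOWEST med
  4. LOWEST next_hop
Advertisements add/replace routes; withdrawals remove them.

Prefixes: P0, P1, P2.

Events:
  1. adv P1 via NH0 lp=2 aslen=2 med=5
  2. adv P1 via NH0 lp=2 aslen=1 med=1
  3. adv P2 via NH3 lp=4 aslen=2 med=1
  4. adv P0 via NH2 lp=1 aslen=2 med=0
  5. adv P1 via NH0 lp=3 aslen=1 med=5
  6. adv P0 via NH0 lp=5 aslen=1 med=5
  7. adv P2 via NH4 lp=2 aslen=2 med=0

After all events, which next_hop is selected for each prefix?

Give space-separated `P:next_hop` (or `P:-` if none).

Answer: P0:NH0 P1:NH0 P2:NH3

Derivation:
Op 1: best P0=- P1=NH0 P2=-
Op 2: best P0=- P1=NH0 P2=-
Op 3: best P0=- P1=NH0 P2=NH3
Op 4: best P0=NH2 P1=NH0 P2=NH3
Op 5: best P0=NH2 P1=NH0 P2=NH3
Op 6: best P0=NH0 P1=NH0 P2=NH3
Op 7: best P0=NH0 P1=NH0 P2=NH3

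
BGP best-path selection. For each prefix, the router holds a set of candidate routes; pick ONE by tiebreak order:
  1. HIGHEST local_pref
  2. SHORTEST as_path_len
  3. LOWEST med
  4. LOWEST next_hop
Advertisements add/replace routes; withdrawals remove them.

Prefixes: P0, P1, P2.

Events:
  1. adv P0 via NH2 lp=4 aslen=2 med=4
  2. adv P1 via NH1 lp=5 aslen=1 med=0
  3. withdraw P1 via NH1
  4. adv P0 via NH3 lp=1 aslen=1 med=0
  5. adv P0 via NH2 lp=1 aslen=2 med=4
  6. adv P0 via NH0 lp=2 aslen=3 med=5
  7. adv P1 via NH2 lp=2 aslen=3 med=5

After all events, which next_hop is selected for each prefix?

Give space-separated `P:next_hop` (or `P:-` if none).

Answer: P0:NH0 P1:NH2 P2:-

Derivation:
Op 1: best P0=NH2 P1=- P2=-
Op 2: best P0=NH2 P1=NH1 P2=-
Op 3: best P0=NH2 P1=- P2=-
Op 4: best P0=NH2 P1=- P2=-
Op 5: best P0=NH3 P1=- P2=-
Op 6: best P0=NH0 P1=- P2=-
Op 7: best P0=NH0 P1=NH2 P2=-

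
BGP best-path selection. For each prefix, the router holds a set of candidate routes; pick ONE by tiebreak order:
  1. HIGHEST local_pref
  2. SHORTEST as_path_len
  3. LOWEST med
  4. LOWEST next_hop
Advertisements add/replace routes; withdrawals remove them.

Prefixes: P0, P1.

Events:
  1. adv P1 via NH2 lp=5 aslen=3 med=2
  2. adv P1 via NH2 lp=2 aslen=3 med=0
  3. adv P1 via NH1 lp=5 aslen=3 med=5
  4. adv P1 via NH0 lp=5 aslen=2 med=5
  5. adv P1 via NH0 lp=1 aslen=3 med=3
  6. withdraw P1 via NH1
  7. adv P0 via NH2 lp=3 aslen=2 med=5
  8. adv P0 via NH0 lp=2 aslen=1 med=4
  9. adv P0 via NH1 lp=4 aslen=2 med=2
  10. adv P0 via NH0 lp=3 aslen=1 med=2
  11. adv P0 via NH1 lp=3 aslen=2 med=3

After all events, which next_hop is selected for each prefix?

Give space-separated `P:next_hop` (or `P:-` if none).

Answer: P0:NH0 P1:NH2

Derivation:
Op 1: best P0=- P1=NH2
Op 2: best P0=- P1=NH2
Op 3: best P0=- P1=NH1
Op 4: best P0=- P1=NH0
Op 5: best P0=- P1=NH1
Op 6: best P0=- P1=NH2
Op 7: best P0=NH2 P1=NH2
Op 8: best P0=NH2 P1=NH2
Op 9: best P0=NH1 P1=NH2
Op 10: best P0=NH1 P1=NH2
Op 11: best P0=NH0 P1=NH2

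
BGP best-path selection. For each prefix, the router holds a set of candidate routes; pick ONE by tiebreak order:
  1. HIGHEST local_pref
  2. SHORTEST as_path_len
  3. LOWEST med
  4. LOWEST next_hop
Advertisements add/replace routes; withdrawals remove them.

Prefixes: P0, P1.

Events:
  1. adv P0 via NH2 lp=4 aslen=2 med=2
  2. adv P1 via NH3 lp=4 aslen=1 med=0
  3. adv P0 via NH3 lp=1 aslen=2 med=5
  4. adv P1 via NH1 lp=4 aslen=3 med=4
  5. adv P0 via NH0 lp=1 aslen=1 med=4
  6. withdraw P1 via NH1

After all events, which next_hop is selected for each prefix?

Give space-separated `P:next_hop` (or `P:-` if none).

Answer: P0:NH2 P1:NH3

Derivation:
Op 1: best P0=NH2 P1=-
Op 2: best P0=NH2 P1=NH3
Op 3: best P0=NH2 P1=NH3
Op 4: best P0=NH2 P1=NH3
Op 5: best P0=NH2 P1=NH3
Op 6: best P0=NH2 P1=NH3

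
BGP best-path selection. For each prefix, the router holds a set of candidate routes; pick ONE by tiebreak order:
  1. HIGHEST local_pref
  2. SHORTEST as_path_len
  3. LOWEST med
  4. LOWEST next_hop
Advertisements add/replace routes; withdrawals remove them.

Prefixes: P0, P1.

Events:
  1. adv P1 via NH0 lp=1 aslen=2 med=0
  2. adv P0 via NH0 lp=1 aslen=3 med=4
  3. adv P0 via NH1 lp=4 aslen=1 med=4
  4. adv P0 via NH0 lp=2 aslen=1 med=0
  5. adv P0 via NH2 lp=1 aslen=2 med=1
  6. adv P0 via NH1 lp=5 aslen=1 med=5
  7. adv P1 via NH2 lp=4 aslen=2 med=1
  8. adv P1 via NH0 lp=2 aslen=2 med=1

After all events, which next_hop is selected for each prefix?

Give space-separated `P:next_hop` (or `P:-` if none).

Answer: P0:NH1 P1:NH2

Derivation:
Op 1: best P0=- P1=NH0
Op 2: best P0=NH0 P1=NH0
Op 3: best P0=NH1 P1=NH0
Op 4: best P0=NH1 P1=NH0
Op 5: best P0=NH1 P1=NH0
Op 6: best P0=NH1 P1=NH0
Op 7: best P0=NH1 P1=NH2
Op 8: best P0=NH1 P1=NH2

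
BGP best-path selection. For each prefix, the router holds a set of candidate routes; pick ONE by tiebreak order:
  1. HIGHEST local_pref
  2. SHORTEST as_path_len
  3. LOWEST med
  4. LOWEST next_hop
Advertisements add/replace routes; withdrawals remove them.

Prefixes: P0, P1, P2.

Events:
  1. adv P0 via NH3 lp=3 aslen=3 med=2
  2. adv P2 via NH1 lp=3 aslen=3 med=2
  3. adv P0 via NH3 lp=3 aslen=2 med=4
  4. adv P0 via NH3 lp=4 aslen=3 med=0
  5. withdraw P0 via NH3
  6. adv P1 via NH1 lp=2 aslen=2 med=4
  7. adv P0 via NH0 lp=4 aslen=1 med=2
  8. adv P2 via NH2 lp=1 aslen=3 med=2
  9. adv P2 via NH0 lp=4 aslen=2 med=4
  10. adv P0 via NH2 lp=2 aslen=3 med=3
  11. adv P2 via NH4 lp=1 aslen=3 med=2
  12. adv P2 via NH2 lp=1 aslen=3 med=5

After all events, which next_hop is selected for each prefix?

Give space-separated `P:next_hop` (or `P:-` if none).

Answer: P0:NH0 P1:NH1 P2:NH0

Derivation:
Op 1: best P0=NH3 P1=- P2=-
Op 2: best P0=NH3 P1=- P2=NH1
Op 3: best P0=NH3 P1=- P2=NH1
Op 4: best P0=NH3 P1=- P2=NH1
Op 5: best P0=- P1=- P2=NH1
Op 6: best P0=- P1=NH1 P2=NH1
Op 7: best P0=NH0 P1=NH1 P2=NH1
Op 8: best P0=NH0 P1=NH1 P2=NH1
Op 9: best P0=NH0 P1=NH1 P2=NH0
Op 10: best P0=NH0 P1=NH1 P2=NH0
Op 11: best P0=NH0 P1=NH1 P2=NH0
Op 12: best P0=NH0 P1=NH1 P2=NH0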